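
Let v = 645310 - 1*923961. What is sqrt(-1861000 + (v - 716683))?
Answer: I*sqrt(2856334) ≈ 1690.1*I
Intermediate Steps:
v = -278651 (v = 645310 - 923961 = -278651)
sqrt(-1861000 + (v - 716683)) = sqrt(-1861000 + (-278651 - 716683)) = sqrt(-1861000 - 995334) = sqrt(-2856334) = I*sqrt(2856334)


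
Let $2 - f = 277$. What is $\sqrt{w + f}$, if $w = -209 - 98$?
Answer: $i \sqrt{582} \approx 24.125 i$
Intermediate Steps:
$f = -275$ ($f = 2 - 277 = -275$)
$w = -307$
$\sqrt{w + f} = \sqrt{-307 - 275} = \sqrt{-582} = i \sqrt{582}$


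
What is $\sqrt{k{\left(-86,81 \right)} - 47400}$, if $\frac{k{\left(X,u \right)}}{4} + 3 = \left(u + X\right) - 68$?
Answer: $2 i \sqrt{11926} \approx 218.41 i$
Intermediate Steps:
$k{\left(X,u \right)} = -284 + 4 X + 4 u$ ($k{\left(X,u \right)} = -12 + 4 \left(\left(u + X\right) - 68\right) = -12 + 4 \left(\left(X + u\right) - 68\right) = -12 + 4 \left(-68 + X + u\right) = -12 + \left(-272 + 4 X + 4 u\right) = -284 + 4 X + 4 u$)
$\sqrt{k{\left(-86,81 \right)} - 47400} = \sqrt{\left(-284 + 4 \left(-86\right) + 4 \cdot 81\right) - 47400} = \sqrt{\left(-284 - 344 + 324\right) - 47400} = \sqrt{-304 - 47400} = \sqrt{-47704} = 2 i \sqrt{11926}$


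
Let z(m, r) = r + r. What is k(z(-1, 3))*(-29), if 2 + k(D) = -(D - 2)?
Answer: 174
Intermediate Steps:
z(m, r) = 2*r
k(D) = -D (k(D) = -2 - (D - 2) = -2 - (-2 + D) = -2 + (2 - D) = -D)
k(z(-1, 3))*(-29) = -2*3*(-29) = -1*6*(-29) = -6*(-29) = 174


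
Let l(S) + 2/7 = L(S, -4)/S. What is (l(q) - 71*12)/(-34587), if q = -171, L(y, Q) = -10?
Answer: 1020116/41400639 ≈ 0.024640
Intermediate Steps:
l(S) = -2/7 - 10/S
(l(q) - 71*12)/(-34587) = ((-2/7 - 10/(-171)) - 71*12)/(-34587) = ((-2/7 - 10*(-1/171)) - 1*852)*(-1/34587) = ((-2/7 + 10/171) - 852)*(-1/34587) = (-272/1197 - 852)*(-1/34587) = -1020116/1197*(-1/34587) = 1020116/41400639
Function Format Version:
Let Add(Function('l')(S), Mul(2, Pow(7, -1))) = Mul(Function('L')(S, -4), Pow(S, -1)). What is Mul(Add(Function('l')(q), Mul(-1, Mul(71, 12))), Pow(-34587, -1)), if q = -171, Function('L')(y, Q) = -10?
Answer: Rational(1020116, 41400639) ≈ 0.024640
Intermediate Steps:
Function('l')(S) = Add(Rational(-2, 7), Mul(-10, Pow(S, -1)))
Mul(Add(Function('l')(q), Mul(-1, Mul(71, 12))), Pow(-34587, -1)) = Mul(Add(Add(Rational(-2, 7), Mul(-10, Pow(-171, -1))), Mul(-1, Mul(71, 12))), Pow(-34587, -1)) = Mul(Add(Add(Rational(-2, 7), Mul(-10, Rational(-1, 171))), Mul(-1, 852)), Rational(-1, 34587)) = Mul(Add(Add(Rational(-2, 7), Rational(10, 171)), -852), Rational(-1, 34587)) = Mul(Add(Rational(-272, 1197), -852), Rational(-1, 34587)) = Mul(Rational(-1020116, 1197), Rational(-1, 34587)) = Rational(1020116, 41400639)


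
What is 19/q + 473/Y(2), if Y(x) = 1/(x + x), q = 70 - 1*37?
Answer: 62455/33 ≈ 1892.6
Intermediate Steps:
q = 33 (q = 70 - 37 = 33)
Y(x) = 1/(2*x)
19/q + 473/Y(2) = 19/33 + 473/(((½)/2)) = 19*(1/33) + 473/(((½)*(½))) = 19/33 + 473/(¼) = 19/33 + 473*4 = 19/33 + 1892 = 62455/33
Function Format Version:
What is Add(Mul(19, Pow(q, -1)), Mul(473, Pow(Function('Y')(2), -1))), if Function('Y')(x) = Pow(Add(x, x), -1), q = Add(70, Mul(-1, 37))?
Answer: Rational(62455, 33) ≈ 1892.6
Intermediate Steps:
q = 33 (q = Add(70, -37) = 33)
Function('Y')(x) = Mul(Rational(1, 2), Pow(x, -1)) (Function('Y')(x) = Pow(Mul(2, x), -1) = Mul(Rational(1, 2), Pow(x, -1)))
Add(Mul(19, Pow(q, -1)), Mul(473, Pow(Function('Y')(2), -1))) = Add(Mul(19, Pow(33, -1)), Mul(473, Pow(Mul(Rational(1, 2), Pow(2, -1)), -1))) = Add(Mul(19, Rational(1, 33)), Mul(473, Pow(Mul(Rational(1, 2), Rational(1, 2)), -1))) = Add(Rational(19, 33), Mul(473, Pow(Rational(1, 4), -1))) = Add(Rational(19, 33), Mul(473, 4)) = Add(Rational(19, 33), 1892) = Rational(62455, 33)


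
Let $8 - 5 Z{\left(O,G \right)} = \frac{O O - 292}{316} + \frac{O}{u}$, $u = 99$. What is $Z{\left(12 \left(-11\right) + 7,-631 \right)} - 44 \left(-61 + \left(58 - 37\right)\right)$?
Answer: $\frac{54814201}{31284} \approx 1752.1$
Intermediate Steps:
$Z{\left(O,G \right)} = \frac{141}{79} - \frac{O}{495} - \frac{O^{2}}{1580}$ ($Z{\left(O,G \right)} = \frac{8}{5} - \frac{\frac{O O - 292}{316} + \frac{O}{99}}{5} = \frac{8}{5} - \frac{\left(O^{2} - 292\right) \frac{1}{316} + O \frac{1}{99}}{5} = \frac{8}{5} - \frac{\left(-292 + O^{2}\right) \frac{1}{316} + \frac{O}{99}}{5} = \frac{8}{5} - \frac{\left(- \frac{73}{79} + \frac{O^{2}}{316}\right) + \frac{O}{99}}{5} = \frac{8}{5} - \frac{- \frac{73}{79} + \frac{O}{99} + \frac{O^{2}}{316}}{5} = \frac{8}{5} - \left(- \frac{73}{395} + \frac{O}{495} + \frac{O^{2}}{1580}\right) = \frac{141}{79} - \frac{O}{495} - \frac{O^{2}}{1580}$)
$Z{\left(12 \left(-11\right) + 7,-631 \right)} - 44 \left(-61 + \left(58 - 37\right)\right) = \left(\frac{141}{79} - \frac{12 \left(-11\right) + 7}{495} - \frac{\left(12 \left(-11\right) + 7\right)^{2}}{1580}\right) - 44 \left(-61 + \left(58 - 37\right)\right) = \left(\frac{141}{79} - \frac{-132 + 7}{495} - \frac{\left(-132 + 7\right)^{2}}{1580}\right) - 44 \left(-61 + \left(58 - 37\right)\right) = \left(\frac{141}{79} - - \frac{25}{99} - \frac{\left(-125\right)^{2}}{1580}\right) - 44 \left(-61 + 21\right) = \left(\frac{141}{79} + \frac{25}{99} - \frac{3125}{316}\right) - 44 \left(-40\right) = \left(\frac{141}{79} + \frac{25}{99} - \frac{3125}{316}\right) - -1760 = - \frac{245639}{31284} + 1760 = \frac{54814201}{31284}$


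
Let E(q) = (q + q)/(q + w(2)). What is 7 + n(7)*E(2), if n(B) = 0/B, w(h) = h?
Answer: 7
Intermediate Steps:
n(B) = 0
E(q) = 2*q/(2 + q) (E(q) = (q + q)/(q + 2) = (2*q)/(2 + q) = 2*q/(2 + q))
7 + n(7)*E(2) = 7 + 0*(2*2/(2 + 2)) = 7 + 0*(2*2/4) = 7 + 0*(2*2*(1/4)) = 7 + 0*1 = 7 + 0 = 7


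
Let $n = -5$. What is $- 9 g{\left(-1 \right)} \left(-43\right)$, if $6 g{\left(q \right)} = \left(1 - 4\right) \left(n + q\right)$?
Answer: $1161$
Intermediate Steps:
$g{\left(q \right)} = \frac{5}{2} - \frac{q}{2}$ ($g{\left(q \right)} = \frac{\left(1 - 4\right) \left(-5 + q\right)}{6} = \frac{\left(-3\right) \left(-5 + q\right)}{6} = \frac{15 - 3 q}{6} = \frac{5}{2} - \frac{q}{2}$)
$- 9 g{\left(-1 \right)} \left(-43\right) = - 9 \left(\frac{5}{2} - - \frac{1}{2}\right) \left(-43\right) = - 9 \left(\frac{5}{2} + \frac{1}{2}\right) \left(-43\right) = \left(-9\right) 3 \left(-43\right) = \left(-27\right) \left(-43\right) = 1161$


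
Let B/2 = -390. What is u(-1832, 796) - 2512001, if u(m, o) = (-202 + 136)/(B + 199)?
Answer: -1459472515/581 ≈ -2.5120e+6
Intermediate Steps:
B = -780 (B = 2*(-390) = -780)
u(m, o) = 66/581 (u(m, o) = (-202 + 136)/(-780 + 199) = -66/(-581) = -66*(-1/581) = 66/581)
u(-1832, 796) - 2512001 = 66/581 - 2512001 = -1459472515/581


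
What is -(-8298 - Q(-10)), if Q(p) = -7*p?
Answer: 8368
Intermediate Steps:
-(-8298 - Q(-10)) = -(-8298 - (-7)*(-10)) = -(-8298 - 1*70) = -(-8298 - 70) = -1*(-8368) = 8368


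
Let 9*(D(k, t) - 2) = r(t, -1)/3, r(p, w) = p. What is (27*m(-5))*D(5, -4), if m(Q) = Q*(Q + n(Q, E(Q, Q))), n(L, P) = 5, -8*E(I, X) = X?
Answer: 0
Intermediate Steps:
E(I, X) = -X/8
m(Q) = Q*(5 + Q) (m(Q) = Q*(Q + 5) = Q*(5 + Q))
D(k, t) = 2 + t/27 (D(k, t) = 2 + (t/3)/9 = 2 + t/27)
(27*m(-5))*D(5, -4) = (27*(-5*(5 - 5)))*(2 + (1/27)*(-4)) = (27*(-5*0))*(2 - 4/27) = (27*0)*(50/27) = 0*(50/27) = 0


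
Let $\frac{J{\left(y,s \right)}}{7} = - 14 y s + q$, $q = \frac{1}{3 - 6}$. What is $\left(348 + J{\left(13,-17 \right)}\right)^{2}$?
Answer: $\frac{4357452121}{9} \approx 4.8416 \cdot 10^{8}$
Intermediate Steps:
$q = - \frac{1}{3}$ ($q = \frac{1}{-3} = - \frac{1}{3} \approx -0.33333$)
$J{\left(y,s \right)} = - \frac{7}{3} - 98 s y$ ($J{\left(y,s \right)} = 7 \left(- 14 y s - \frac{1}{3}\right) = 7 \left(- 14 s y - \frac{1}{3}\right) = 7 \left(- \frac{1}{3} - 14 s y\right) = - \frac{7}{3} - 98 s y$)
$\left(348 + J{\left(13,-17 \right)}\right)^{2} = \left(348 - \left(\frac{7}{3} - 21658\right)\right)^{2} = \left(348 + \left(- \frac{7}{3} + 21658\right)\right)^{2} = \left(348 + \frac{64967}{3}\right)^{2} = \left(\frac{66011}{3}\right)^{2} = \frac{4357452121}{9}$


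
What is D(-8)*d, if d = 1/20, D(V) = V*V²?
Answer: -128/5 ≈ -25.600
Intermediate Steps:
D(V) = V³
d = 1/20 ≈ 0.050000
D(-8)*d = (-8)³*(1/20) = -512*1/20 = -128/5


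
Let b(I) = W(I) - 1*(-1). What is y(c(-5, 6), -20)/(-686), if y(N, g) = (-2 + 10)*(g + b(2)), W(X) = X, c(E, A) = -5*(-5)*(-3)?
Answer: 68/343 ≈ 0.19825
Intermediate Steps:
c(E, A) = -75 (c(E, A) = 25*(-3) = -75)
b(I) = 1 + I (b(I) = I - 1*(-1) = I + 1 = 1 + I)
y(N, g) = 24 + 8*g (y(N, g) = (-2 + 10)*(g + (1 + 2)) = 8*(g + 3) = 8*(3 + g) = 24 + 8*g)
y(c(-5, 6), -20)/(-686) = (24 + 8*(-20))/(-686) = (24 - 160)*(-1/686) = -136*(-1/686) = 68/343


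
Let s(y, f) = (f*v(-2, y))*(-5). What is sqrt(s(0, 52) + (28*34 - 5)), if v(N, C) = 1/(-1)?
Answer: sqrt(1207) ≈ 34.742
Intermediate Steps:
v(N, C) = -1
s(y, f) = 5*f (s(y, f) = (f*(-1))*(-5) = -f*(-5) = 5*f)
sqrt(s(0, 52) + (28*34 - 5)) = sqrt(5*52 + (28*34 - 5)) = sqrt(260 + (952 - 5)) = sqrt(260 + 947) = sqrt(1207)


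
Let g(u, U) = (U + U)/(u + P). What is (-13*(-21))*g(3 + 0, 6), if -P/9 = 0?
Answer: 1092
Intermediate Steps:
P = 0 (P = -9*0 = 0)
g(u, U) = 2*U/u (g(u, U) = (U + U)/(u + 0) = (2*U)/u = 2*U/u)
(-13*(-21))*g(3 + 0, 6) = (-13*(-21))*(2*6/(3 + 0)) = 273*(2*6/3) = 273*(2*6*(⅓)) = 273*4 = 1092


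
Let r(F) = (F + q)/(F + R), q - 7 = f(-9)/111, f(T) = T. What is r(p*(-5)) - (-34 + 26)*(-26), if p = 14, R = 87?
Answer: -133166/629 ≈ -211.71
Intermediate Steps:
q = 256/37 (q = 7 - 9/111 = 7 - 9*1/111 = 7 - 3/37 = 256/37 ≈ 6.9189)
r(F) = (256/37 + F)/(87 + F) (r(F) = (F + 256/37)/(F + 87) = (256/37 + F)/(87 + F))
r(p*(-5)) - (-34 + 26)*(-26) = (256/37 + 14*(-5))/(87 + 14*(-5)) - (-34 + 26)*(-26) = (256/37 - 70)/(87 - 70) - (-8)*(-26) = -2334/37/17 - 1*208 = (1/17)*(-2334/37) - 208 = -2334/629 - 208 = -133166/629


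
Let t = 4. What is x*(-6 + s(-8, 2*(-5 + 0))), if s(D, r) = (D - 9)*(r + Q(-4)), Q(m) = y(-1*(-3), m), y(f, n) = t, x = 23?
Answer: 2208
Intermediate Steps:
y(f, n) = 4
Q(m) = 4
s(D, r) = (-9 + D)*(4 + r) (s(D, r) = (D - 9)*(r + 4) = (-9 + D)*(4 + r))
x*(-6 + s(-8, 2*(-5 + 0))) = 23*(-6 + (-36 - 18*(-5 + 0) + 4*(-8) - 16*(-5 + 0))) = 23*(-6 + (-36 - 18*(-5) - 32 - 16*(-5))) = 23*(-6 + (-36 - 9*(-10) - 32 - 8*(-10))) = 23*(-6 + (-36 + 90 - 32 + 80)) = 23*(-6 + 102) = 23*96 = 2208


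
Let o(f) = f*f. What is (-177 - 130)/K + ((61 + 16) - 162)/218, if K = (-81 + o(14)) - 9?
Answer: -18984/5777 ≈ -3.2861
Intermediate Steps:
o(f) = f**2
K = 106 (K = (-81 + 14**2) - 9 = (-81 + 196) - 9 = 115 - 9 = 106)
(-177 - 130)/K + ((61 + 16) - 162)/218 = (-177 - 130)/106 + ((61 + 16) - 162)/218 = -307*1/106 + (77 - 162)*(1/218) = -307/106 - 85*1/218 = -307/106 - 85/218 = -18984/5777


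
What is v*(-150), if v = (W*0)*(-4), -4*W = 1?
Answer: 0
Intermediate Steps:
W = -¼ (W = -¼*1 = -¼ ≈ -0.25000)
v = 0 (v = -¼*0*(-4) = 0*(-4) = 0)
v*(-150) = 0*(-150) = 0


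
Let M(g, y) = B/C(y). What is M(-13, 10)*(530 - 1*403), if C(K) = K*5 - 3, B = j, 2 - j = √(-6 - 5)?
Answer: 254/47 - 127*I*√11/47 ≈ 5.4043 - 8.9619*I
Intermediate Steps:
j = 2 - I*√11 (j = 2 - √(-6 - 5) = 2 - √(-11) = 2 - I*√11 ≈ 2.0 - 3.3166*I)
B = 2 - I*√11 ≈ 2.0 - 3.3166*I
C(K) = -3 + 5*K (C(K) = 5*K - 3 = -3 + 5*K)
M(g, y) = (2 - I*√11)/(-3 + 5*y)
M(-13, 10)*(530 - 1*403) = ((2 - I*√11)/(-3 + 5*10))*(530 - 1*403) = ((2 - I*√11)/(-3 + 50))*(530 - 403) = ((2 - I*√11)/47)*127 = (2/47 - I*√11/47)*127 = 254/47 - 127*I*√11/47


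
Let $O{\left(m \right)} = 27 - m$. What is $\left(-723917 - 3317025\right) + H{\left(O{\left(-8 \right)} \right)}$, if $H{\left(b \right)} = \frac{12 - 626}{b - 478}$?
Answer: $- \frac{1790136692}{443} \approx -4.0409 \cdot 10^{6}$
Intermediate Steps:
$H{\left(b \right)} = - \frac{614}{-478 + b}$
$\left(-723917 - 3317025\right) + H{\left(O{\left(-8 \right)} \right)} = \left(-723917 - 3317025\right) - \frac{614}{-478 + \left(27 - -8\right)} = -4040942 - \frac{614}{-478 + \left(27 + 8\right)} = -4040942 - \frac{614}{-478 + 35} = -4040942 - \frac{614}{-443} = -4040942 - - \frac{614}{443} = -4040942 + \frac{614}{443} = - \frac{1790136692}{443}$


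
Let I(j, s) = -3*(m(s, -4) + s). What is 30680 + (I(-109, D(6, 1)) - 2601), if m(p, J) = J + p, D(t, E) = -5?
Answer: 28121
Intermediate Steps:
I(j, s) = 12 - 6*s (I(j, s) = -3*((-4 + s) + s) = -3*(-4 + 2*s) = 12 - 6*s)
30680 + (I(-109, D(6, 1)) - 2601) = 30680 + ((12 - 6*(-5)) - 2601) = 30680 + ((12 + 30) - 2601) = 30680 + (42 - 2601) = 30680 - 2559 = 28121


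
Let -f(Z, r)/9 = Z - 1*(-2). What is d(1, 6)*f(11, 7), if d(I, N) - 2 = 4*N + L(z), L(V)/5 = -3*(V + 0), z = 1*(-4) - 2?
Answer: -13572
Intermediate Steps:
z = -6 (z = -4 - 2 = -6)
L(V) = -15*V (L(V) = 5*(-3*(V + 0)) = 5*(-3*V) = -15*V)
d(I, N) = 92 + 4*N (d(I, N) = 2 + (4*N - 15*(-6)) = 2 + (4*N + 90) = 2 + (90 + 4*N) = 92 + 4*N)
f(Z, r) = -18 - 9*Z (f(Z, r) = -9*(Z - 1*(-2)) = -9*(Z + 2) = -9*(2 + Z) = -18 - 9*Z)
d(1, 6)*f(11, 7) = (92 + 4*6)*(-18 - 9*11) = (92 + 24)*(-18 - 99) = 116*(-117) = -13572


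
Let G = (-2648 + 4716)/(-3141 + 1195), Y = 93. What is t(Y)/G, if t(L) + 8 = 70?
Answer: -30163/517 ≈ -58.342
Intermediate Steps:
t(L) = 62 (t(L) = -8 + 70 = 62)
G = -1034/973 (G = 2068/(-1946) = 2068*(-1/1946) = -1034/973 ≈ -1.0627)
t(Y)/G = 62/(-1034/973) = 62*(-973/1034) = -30163/517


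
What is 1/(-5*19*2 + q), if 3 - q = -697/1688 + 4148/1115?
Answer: -1882120/358181109 ≈ -0.0052547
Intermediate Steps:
q = -578309/1882120 (q = 3 - (-697/1688 + 4148/1115) = 3 - 1*6224669/1882120 = 3 - 6224669/1882120 = -578309/1882120 ≈ -0.30726)
1/(-5*19*2 + q) = 1/(-5*19*2 - 578309/1882120) = 1/(-95*2 - 578309/1882120) = 1/(-190 - 578309/1882120) = 1/(-358181109/1882120) = -1882120/358181109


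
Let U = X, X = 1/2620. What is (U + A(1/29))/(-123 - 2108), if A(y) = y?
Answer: -2649/169511380 ≈ -1.5627e-5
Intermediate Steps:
X = 1/2620 ≈ 0.00038168
U = 1/2620 ≈ 0.00038168
(U + A(1/29))/(-123 - 2108) = (1/2620 + 1/29)/(-123 - 2108) = (1/2620 + 1/29)/(-2231) = (2649/75980)*(-1/2231) = -2649/169511380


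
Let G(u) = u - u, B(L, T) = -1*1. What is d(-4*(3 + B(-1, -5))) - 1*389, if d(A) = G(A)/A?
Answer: -389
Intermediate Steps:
B(L, T) = -1
G(u) = 0
d(A) = 0 (d(A) = 0/A = 0)
d(-4*(3 + B(-1, -5))) - 1*389 = 0 - 1*389 = 0 - 389 = -389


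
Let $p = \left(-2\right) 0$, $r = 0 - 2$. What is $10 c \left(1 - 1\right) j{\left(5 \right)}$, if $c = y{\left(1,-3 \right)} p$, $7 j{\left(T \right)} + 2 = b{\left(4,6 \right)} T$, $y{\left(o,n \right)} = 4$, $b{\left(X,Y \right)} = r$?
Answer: $0$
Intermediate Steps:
$r = -2$ ($r = 0 - 2 = -2$)
$b{\left(X,Y \right)} = -2$
$p = 0$
$j{\left(T \right)} = - \frac{2}{7} - \frac{2 T}{7}$ ($j{\left(T \right)} = - \frac{2}{7} + \frac{\left(-2\right) T}{7} = - \frac{2}{7} - \frac{2 T}{7}$)
$c = 0$ ($c = 4 \cdot 0 = 0$)
$10 c \left(1 - 1\right) j{\left(5 \right)} = 10 \cdot 0 \left(1 - 1\right) \left(- \frac{2}{7} - \frac{10}{7}\right) = 0 \cdot 0 \left(- \frac{2}{7} - \frac{10}{7}\right) = 0 \cdot 0 \left(- \frac{12}{7}\right) = 0 \cdot 0 = 0$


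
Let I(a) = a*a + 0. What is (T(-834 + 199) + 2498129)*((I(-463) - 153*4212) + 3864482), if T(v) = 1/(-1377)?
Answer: 3938041773531760/459 ≈ 8.5796e+12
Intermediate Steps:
T(v) = -1/1377
I(a) = a**2 (I(a) = a**2 + 0 = a**2)
(T(-834 + 199) + 2498129)*((I(-463) - 153*4212) + 3864482) = (-1/1377 + 2498129)*(((-463)**2 - 153*4212) + 3864482) = 3439923632*((214369 - 644436) + 3864482)/1377 = 3439923632*(-430067 + 3864482)/1377 = (3439923632/1377)*3434415 = 3938041773531760/459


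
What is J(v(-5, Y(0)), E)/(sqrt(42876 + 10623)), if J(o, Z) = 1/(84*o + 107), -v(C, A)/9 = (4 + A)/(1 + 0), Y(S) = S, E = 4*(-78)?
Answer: -sqrt(53499)/156056583 ≈ -1.4821e-6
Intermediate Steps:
E = -312
v(C, A) = -36 - 9*A (v(C, A) = -9*(4 + A)/(1 + 0) = -9*(4 + A)/1 = -9*(4 + A) = -36 - 9*A)
J(o, Z) = 1/(107 + 84*o)
J(v(-5, Y(0)), E)/(sqrt(42876 + 10623)) = 1/((107 + 84*(-36 - 9*0))*(sqrt(42876 + 10623))) = 1/((107 + 84*(-36 + 0))*(sqrt(53499))) = (sqrt(53499)/53499)/(107 + 84*(-36)) = (sqrt(53499)/53499)/(107 - 3024) = (sqrt(53499)/53499)/(-2917) = -sqrt(53499)/156056583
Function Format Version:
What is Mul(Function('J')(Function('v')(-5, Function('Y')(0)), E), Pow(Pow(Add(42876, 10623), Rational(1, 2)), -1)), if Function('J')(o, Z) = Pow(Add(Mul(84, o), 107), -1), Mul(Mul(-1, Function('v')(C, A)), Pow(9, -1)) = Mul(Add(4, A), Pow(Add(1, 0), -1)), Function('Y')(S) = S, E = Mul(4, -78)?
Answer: Mul(Rational(-1, 156056583), Pow(53499, Rational(1, 2))) ≈ -1.4821e-6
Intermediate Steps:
E = -312
Function('v')(C, A) = Add(-36, Mul(-9, A)) (Function('v')(C, A) = Mul(-9, Mul(Add(4, A), Pow(Add(1, 0), -1))) = Mul(-9, Mul(Add(4, A), Pow(1, -1))) = Mul(-9, Mul(Add(4, A), 1)) = Mul(-9, Add(4, A)) = Add(-36, Mul(-9, A)))
Function('J')(o, Z) = Pow(Add(107, Mul(84, o)), -1)
Mul(Function('J')(Function('v')(-5, Function('Y')(0)), E), Pow(Pow(Add(42876, 10623), Rational(1, 2)), -1)) = Mul(Pow(Add(107, Mul(84, Add(-36, Mul(-9, 0)))), -1), Pow(Pow(Add(42876, 10623), Rational(1, 2)), -1)) = Mul(Pow(Add(107, Mul(84, Add(-36, 0))), -1), Pow(Pow(53499, Rational(1, 2)), -1)) = Mul(Pow(Add(107, Mul(84, -36)), -1), Mul(Rational(1, 53499), Pow(53499, Rational(1, 2)))) = Mul(Pow(Add(107, -3024), -1), Mul(Rational(1, 53499), Pow(53499, Rational(1, 2)))) = Mul(Pow(-2917, -1), Mul(Rational(1, 53499), Pow(53499, Rational(1, 2)))) = Mul(Rational(-1, 2917), Mul(Rational(1, 53499), Pow(53499, Rational(1, 2)))) = Mul(Rational(-1, 156056583), Pow(53499, Rational(1, 2)))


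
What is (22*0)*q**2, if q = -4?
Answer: 0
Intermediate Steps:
(22*0)*q**2 = (22*0)*(-4)**2 = 0*16 = 0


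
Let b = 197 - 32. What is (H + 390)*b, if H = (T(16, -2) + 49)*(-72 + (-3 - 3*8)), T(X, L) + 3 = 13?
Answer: -899415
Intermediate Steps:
T(X, L) = 10 (T(X, L) = -3 + 13 = 10)
b = 165
H = -5841 (H = (10 + 49)*(-72 + (-3 - 3*8)) = 59*(-72 + (-3 - 24)) = 59*(-72 - 27) = 59*(-99) = -5841)
(H + 390)*b = (-5841 + 390)*165 = -5451*165 = -899415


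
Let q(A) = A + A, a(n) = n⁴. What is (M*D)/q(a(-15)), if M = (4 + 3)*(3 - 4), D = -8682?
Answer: 10129/16875 ≈ 0.60024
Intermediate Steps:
M = -7 (M = 7*(-1) = -7)
q(A) = 2*A
(M*D)/q(a(-15)) = (-7*(-8682))/((2*(-15)⁴)) = 60774/((2*50625)) = 60774/101250 = 60774*(1/101250) = 10129/16875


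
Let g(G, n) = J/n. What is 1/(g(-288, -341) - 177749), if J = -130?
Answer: -341/60612279 ≈ -5.6259e-6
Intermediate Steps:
g(G, n) = -130/n
1/(g(-288, -341) - 177749) = 1/(-130/(-341) - 177749) = 1/(-130*(-1/341) - 177749) = 1/(130/341 - 177749) = 1/(-60612279/341) = -341/60612279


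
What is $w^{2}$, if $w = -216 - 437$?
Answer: $426409$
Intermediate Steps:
$w = -653$
$w^{2} = \left(-653\right)^{2} = 426409$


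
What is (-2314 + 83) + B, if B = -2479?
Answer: -4710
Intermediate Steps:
(-2314 + 83) + B = (-2314 + 83) - 2479 = -2231 - 2479 = -4710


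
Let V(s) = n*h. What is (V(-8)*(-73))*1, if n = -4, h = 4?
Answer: 1168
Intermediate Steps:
V(s) = -16 (V(s) = -4*4 = -16)
(V(-8)*(-73))*1 = -16*(-73)*1 = 1168*1 = 1168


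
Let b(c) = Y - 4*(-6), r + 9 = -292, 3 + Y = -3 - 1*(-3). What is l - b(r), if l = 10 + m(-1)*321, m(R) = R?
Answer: -332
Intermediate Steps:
Y = -3 (Y = -3 + (-3 - 1*(-3)) = -3 + (-3 + 3) = -3 + 0 = -3)
r = -301 (r = -9 - 292 = -301)
l = -311 (l = 10 - 1*321 = 10 - 321 = -311)
b(c) = 21 (b(c) = -3 - 4*(-6) = -3 + 24 = 21)
l - b(r) = -311 - 1*21 = -311 - 21 = -332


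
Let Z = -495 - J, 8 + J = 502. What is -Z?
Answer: 989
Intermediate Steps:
J = 494 (J = -8 + 502 = 494)
Z = -989 (Z = -495 - 1*494 = -495 - 494 = -989)
-Z = -1*(-989) = 989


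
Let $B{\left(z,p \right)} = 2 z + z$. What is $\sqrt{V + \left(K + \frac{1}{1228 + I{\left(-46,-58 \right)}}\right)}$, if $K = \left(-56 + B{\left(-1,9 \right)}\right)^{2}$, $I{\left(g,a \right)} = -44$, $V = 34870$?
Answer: $\frac{\sqrt{3360161290}}{296} \approx 195.83$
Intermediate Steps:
$B{\left(z,p \right)} = 3 z$
$K = 3481$ ($K = \left(-56 + 3 \left(-1\right)\right)^{2} = \left(-56 - 3\right)^{2} = \left(-59\right)^{2} = 3481$)
$\sqrt{V + \left(K + \frac{1}{1228 + I{\left(-46,-58 \right)}}\right)} = \sqrt{34870 + \left(3481 + \frac{1}{1228 - 44}\right)} = \sqrt{34870 + \left(3481 + \frac{1}{1184}\right)} = \sqrt{34870 + \frac{4121505}{1184}} = \sqrt{\frac{45407585}{1184}} = \frac{\sqrt{3360161290}}{296}$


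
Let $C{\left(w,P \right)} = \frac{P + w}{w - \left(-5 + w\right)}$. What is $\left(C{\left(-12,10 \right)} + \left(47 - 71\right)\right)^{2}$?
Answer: $\frac{14884}{25} \approx 595.36$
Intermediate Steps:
$C{\left(w,P \right)} = \frac{P}{5} + \frac{w}{5}$ ($C{\left(w,P \right)} = \frac{P + w}{5} = \left(P + w\right) \frac{1}{5} = \frac{P}{5} + \frac{w}{5}$)
$\left(C{\left(-12,10 \right)} + \left(47 - 71\right)\right)^{2} = \left(\left(\frac{1}{5} \cdot 10 + \frac{1}{5} \left(-12\right)\right) + \left(47 - 71\right)\right)^{2} = \left(\left(2 - \frac{12}{5}\right) - 24\right)^{2} = \left(- \frac{2}{5} - 24\right)^{2} = \left(- \frac{122}{5}\right)^{2} = \frac{14884}{25}$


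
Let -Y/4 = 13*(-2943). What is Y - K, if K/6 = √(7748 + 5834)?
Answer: 153036 - 6*√13582 ≈ 1.5234e+5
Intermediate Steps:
Y = 153036 (Y = -52*(-2943) = -4*(-38259) = 153036)
K = 6*√13582 (K = 6*√(7748 + 5834) = 6*√13582 ≈ 699.25)
Y - K = 153036 - 6*√13582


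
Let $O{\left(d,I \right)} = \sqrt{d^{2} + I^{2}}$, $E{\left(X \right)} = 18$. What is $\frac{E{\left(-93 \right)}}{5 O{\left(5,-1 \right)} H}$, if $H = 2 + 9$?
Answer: $\frac{9 \sqrt{26}}{715} \approx 0.064183$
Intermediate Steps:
$H = 11$
$O{\left(d,I \right)} = \sqrt{I^{2} + d^{2}}$
$\frac{E{\left(-93 \right)}}{5 O{\left(5,-1 \right)} H} = \frac{18}{5 \sqrt{\left(-1\right)^{2} + 5^{2}} \cdot 11} = \frac{18}{5 \sqrt{1 + 25} \cdot 11} = \frac{18}{5 \sqrt{26} \cdot 11} = \frac{18}{55 \sqrt{26}} = 18 \frac{\sqrt{26}}{1430} = \frac{9 \sqrt{26}}{715}$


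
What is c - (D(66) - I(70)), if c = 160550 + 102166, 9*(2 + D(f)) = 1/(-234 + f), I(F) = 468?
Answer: 397937233/1512 ≈ 2.6319e+5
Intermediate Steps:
D(f) = -2 + 1/(9*(-234 + f))
c = 262716
c - (D(66) - I(70)) = 262716 - ((4213 - 18*66)/(9*(-234 + 66)) - 1*468) = 262716 - ((⅑)*(4213 - 1188)/(-168) - 468) = 262716 - ((⅑)*(-1/168)*3025 - 468) = 262716 - (-3025/1512 - 468) = 262716 - 1*(-710641/1512) = 262716 + 710641/1512 = 397937233/1512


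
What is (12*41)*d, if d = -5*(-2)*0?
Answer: 0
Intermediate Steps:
d = 0 (d = 10*0 = 0)
(12*41)*d = (12*41)*0 = 492*0 = 0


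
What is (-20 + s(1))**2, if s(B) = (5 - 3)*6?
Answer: 64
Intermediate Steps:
s(B) = 12 (s(B) = 2*6 = 12)
(-20 + s(1))**2 = (-20 + 12)**2 = (-8)**2 = 64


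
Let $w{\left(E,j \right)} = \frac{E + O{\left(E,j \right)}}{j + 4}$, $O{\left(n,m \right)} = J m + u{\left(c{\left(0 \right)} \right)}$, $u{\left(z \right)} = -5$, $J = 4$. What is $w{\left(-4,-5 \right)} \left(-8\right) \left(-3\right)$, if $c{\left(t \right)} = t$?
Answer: $696$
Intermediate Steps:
$O{\left(n,m \right)} = -5 + 4 m$ ($O{\left(n,m \right)} = 4 m - 5 = -5 + 4 m$)
$w{\left(E,j \right)} = \frac{-5 + E + 4 j}{4 + j}$ ($w{\left(E,j \right)} = \frac{E + \left(-5 + 4 j\right)}{j + 4} = \frac{-5 + E + 4 j}{4 + j}$)
$w{\left(-4,-5 \right)} \left(-8\right) \left(-3\right) = \frac{-5 - 4 + 4 \left(-5\right)}{4 - 5} \left(-8\right) \left(-3\right) = \frac{-5 - 4 - 20}{-1} \left(-8\right) \left(-3\right) = \left(-1\right) \left(-29\right) \left(-8\right) \left(-3\right) = 29 \left(-8\right) \left(-3\right) = \left(-232\right) \left(-3\right) = 696$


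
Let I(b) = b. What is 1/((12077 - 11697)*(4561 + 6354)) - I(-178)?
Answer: 738290601/4147700 ≈ 178.00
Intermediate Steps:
1/((12077 - 11697)*(4561 + 6354)) - I(-178) = 1/((12077 - 11697)*(4561 + 6354)) - 1*(-178) = 1/(380*10915) + 178 = 1/4147700 + 178 = 738290601/4147700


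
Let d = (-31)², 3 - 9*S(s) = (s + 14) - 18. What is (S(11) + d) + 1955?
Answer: 26240/9 ≈ 2915.6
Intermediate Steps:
S(s) = 7/9 - s/9 (S(s) = ⅓ - ((s + 14) - 18)/9 = ⅓ - ((14 + s) - 18)/9 = ⅓ - (-4 + s)/9 = ⅓ + (4/9 - s/9) = 7/9 - s/9)
d = 961
(S(11) + d) + 1955 = ((7/9 - ⅑*11) + 961) + 1955 = ((7/9 - 11/9) + 961) + 1955 = (-4/9 + 961) + 1955 = 8645/9 + 1955 = 26240/9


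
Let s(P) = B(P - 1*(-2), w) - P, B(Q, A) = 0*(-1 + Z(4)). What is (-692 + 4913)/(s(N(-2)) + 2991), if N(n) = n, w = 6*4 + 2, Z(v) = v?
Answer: 4221/2993 ≈ 1.4103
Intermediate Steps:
w = 26 (w = 24 + 2 = 26)
B(Q, A) = 0 (B(Q, A) = 0*(-1 + 4) = 0*3 = 0)
s(P) = -P (s(P) = 0 - P = -P)
(-692 + 4913)/(s(N(-2)) + 2991) = (-692 + 4913)/(-1*(-2) + 2991) = 4221/(2 + 2991) = 4221/2993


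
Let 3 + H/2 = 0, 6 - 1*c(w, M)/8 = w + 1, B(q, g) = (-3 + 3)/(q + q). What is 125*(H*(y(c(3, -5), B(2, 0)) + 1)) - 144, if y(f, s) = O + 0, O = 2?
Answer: -2394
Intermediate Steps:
B(q, g) = 0 (B(q, g) = 0/((2*q)) = 0*(1/(2*q)) = 0)
c(w, M) = 40 - 8*w (c(w, M) = 48 - 8*(w + 1) = 48 - 8*(1 + w) = 48 + (-8 - 8*w) = 40 - 8*w)
H = -6 (H = -6 + 2*0 = -6 + 0 = -6)
y(f, s) = 2 (y(f, s) = 2 + 0 = 2)
125*(H*(y(c(3, -5), B(2, 0)) + 1)) - 144 = 125*(-6*(2 + 1)) - 144 = 125*(-6*3) - 144 = 125*(-18) - 144 = -2250 - 144 = -2394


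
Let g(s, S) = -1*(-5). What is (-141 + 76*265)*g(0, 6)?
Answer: 99995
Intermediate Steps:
g(s, S) = 5
(-141 + 76*265)*g(0, 6) = (-141 + 76*265)*5 = (-141 + 20140)*5 = 19999*5 = 99995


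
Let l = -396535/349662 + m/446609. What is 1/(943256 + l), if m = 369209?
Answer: 156162196158/147300880501467991 ≈ 1.0602e-6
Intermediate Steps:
l = -47997742457/156162196158 (l = -396535/349662 + 369209/446609 = -47997742457/156162196158 ≈ -0.30736)
1/(943256 + l) = 1/(943256 - 47997742457/156162196158) = 1/(147300880501467991/156162196158) = 156162196158/147300880501467991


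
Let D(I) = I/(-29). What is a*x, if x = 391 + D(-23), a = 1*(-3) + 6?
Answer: 34086/29 ≈ 1175.4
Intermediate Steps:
D(I) = -I/29 (D(I) = I*(-1/29) = -I/29)
a = 3 (a = -3 + 6 = 3)
x = 11362/29 (x = 391 - 1/29*(-23) = 391 + 23/29 = 11362/29 ≈ 391.79)
a*x = 3*(11362/29) = 34086/29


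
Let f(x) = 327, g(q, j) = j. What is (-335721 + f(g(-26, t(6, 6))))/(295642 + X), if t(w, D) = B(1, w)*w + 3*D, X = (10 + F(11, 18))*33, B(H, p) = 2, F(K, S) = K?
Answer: -335394/296335 ≈ -1.1318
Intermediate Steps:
X = 693 (X = (10 + 11)*33 = 21*33 = 693)
t(w, D) = 2*w + 3*D
(-335721 + f(g(-26, t(6, 6))))/(295642 + X) = (-335721 + 327)/(295642 + 693) = -335394/296335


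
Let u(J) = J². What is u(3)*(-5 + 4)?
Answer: -9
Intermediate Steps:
u(3)*(-5 + 4) = 3²*(-5 + 4) = 9*(-1) = -9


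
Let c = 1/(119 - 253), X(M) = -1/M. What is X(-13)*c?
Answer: -1/1742 ≈ -0.00057405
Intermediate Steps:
c = -1/134 (c = 1/(-134) = -1/134 ≈ -0.0074627)
X(-13)*c = -1/(-13)*(-1/134) = -1*(-1/13)*(-1/134) = (1/13)*(-1/134) = -1/1742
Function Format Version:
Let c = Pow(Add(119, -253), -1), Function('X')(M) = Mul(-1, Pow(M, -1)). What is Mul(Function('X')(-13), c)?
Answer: Rational(-1, 1742) ≈ -0.00057405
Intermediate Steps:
c = Rational(-1, 134) (c = Pow(-134, -1) = Rational(-1, 134) ≈ -0.0074627)
Mul(Function('X')(-13), c) = Mul(Mul(-1, Pow(-13, -1)), Rational(-1, 134)) = Mul(Mul(-1, Rational(-1, 13)), Rational(-1, 134)) = Mul(Rational(1, 13), Rational(-1, 134)) = Rational(-1, 1742)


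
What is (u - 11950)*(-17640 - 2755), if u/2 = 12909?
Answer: -282837860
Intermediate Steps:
u = 25818 (u = 2*12909 = 25818)
(u - 11950)*(-17640 - 2755) = (25818 - 11950)*(-17640 - 2755) = 13868*(-20395) = -282837860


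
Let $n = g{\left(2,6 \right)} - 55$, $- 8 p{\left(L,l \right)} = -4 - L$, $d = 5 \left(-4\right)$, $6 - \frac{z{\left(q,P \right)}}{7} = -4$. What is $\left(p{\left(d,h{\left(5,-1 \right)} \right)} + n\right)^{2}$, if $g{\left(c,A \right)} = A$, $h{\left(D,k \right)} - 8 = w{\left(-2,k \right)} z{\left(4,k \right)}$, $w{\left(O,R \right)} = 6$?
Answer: $2601$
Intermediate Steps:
$z{\left(q,P \right)} = 70$ ($z{\left(q,P \right)} = 42 - -28 = 42 + 28 = 70$)
$h{\left(D,k \right)} = 428$ ($h{\left(D,k \right)} = 8 + 6 \cdot 70 = 8 + 420 = 428$)
$d = -20$
$p{\left(L,l \right)} = \frac{1}{2} + \frac{L}{8}$ ($p{\left(L,l \right)} = - \frac{-4 - L}{8} = \frac{1}{2} + \frac{L}{8}$)
$n = -49$ ($n = 6 - 55 = -49$)
$\left(p{\left(d,h{\left(5,-1 \right)} \right)} + n\right)^{2} = \left(\left(\frac{1}{2} + \frac{1}{8} \left(-20\right)\right) - 49\right)^{2} = \left(\left(\frac{1}{2} - \frac{5}{2}\right) - 49\right)^{2} = \left(-2 - 49\right)^{2} = \left(-51\right)^{2} = 2601$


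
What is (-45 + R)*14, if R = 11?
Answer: -476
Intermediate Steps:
(-45 + R)*14 = (-45 + 11)*14 = -34*14 = -476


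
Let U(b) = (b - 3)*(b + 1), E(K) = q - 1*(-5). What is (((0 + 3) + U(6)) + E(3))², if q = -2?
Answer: 729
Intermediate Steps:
E(K) = 3 (E(K) = -2 - 1*(-5) = -2 + 5 = 3)
U(b) = (1 + b)*(-3 + b) (U(b) = (-3 + b)*(1 + b) = (1 + b)*(-3 + b))
(((0 + 3) + U(6)) + E(3))² = (((0 + 3) + (-3 + 6² - 2*6)) + 3)² = ((3 + (-3 + 36 - 12)) + 3)² = ((3 + 21) + 3)² = (24 + 3)² = 27² = 729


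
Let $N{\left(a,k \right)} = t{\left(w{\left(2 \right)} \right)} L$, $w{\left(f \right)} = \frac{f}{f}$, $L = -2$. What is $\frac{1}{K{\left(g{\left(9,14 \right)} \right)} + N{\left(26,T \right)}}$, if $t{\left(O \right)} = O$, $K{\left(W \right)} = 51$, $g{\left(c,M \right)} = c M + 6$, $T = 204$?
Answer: $\frac{1}{49} \approx 0.020408$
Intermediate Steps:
$w{\left(f \right)} = 1$
$g{\left(c,M \right)} = 6 + M c$ ($g{\left(c,M \right)} = M c + 6 = 6 + M c$)
$N{\left(a,k \right)} = -2$ ($N{\left(a,k \right)} = 1 \left(-2\right) = -2$)
$\frac{1}{K{\left(g{\left(9,14 \right)} \right)} + N{\left(26,T \right)}} = \frac{1}{51 - 2} = \frac{1}{49}$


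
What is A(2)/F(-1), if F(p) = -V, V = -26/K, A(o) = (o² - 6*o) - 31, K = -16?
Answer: 24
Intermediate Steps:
A(o) = -31 + o² - 6*o
V = 13/8 (V = -26/(-16) = -26*(-1/16) = 13/8 ≈ 1.6250)
F(p) = -13/8 (F(p) = -1*13/8 = -13/8)
A(2)/F(-1) = (-31 + 2² - 6*2)/(-13/8) = (-31 + 4 - 12)*(-8/13) = -39*(-8/13) = 24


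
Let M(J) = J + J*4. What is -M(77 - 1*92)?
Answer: 75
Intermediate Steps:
M(J) = 5*J (M(J) = J + 4*J = 5*J)
-M(77 - 1*92) = -5*(77 - 1*92) = -5*(77 - 92) = -5*(-15) = -1*(-75) = 75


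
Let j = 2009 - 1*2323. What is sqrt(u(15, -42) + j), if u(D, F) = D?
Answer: I*sqrt(299) ≈ 17.292*I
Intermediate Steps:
j = -314 (j = 2009 - 2323 = -314)
sqrt(u(15, -42) + j) = sqrt(15 - 314) = sqrt(-299) = I*sqrt(299)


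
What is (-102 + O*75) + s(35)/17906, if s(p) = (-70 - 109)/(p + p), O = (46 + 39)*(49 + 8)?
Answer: 455333643481/1253420 ≈ 3.6327e+5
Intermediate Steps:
O = 4845 (O = 85*57 = 4845)
s(p) = -179/(2*p) (s(p) = -179*1/(2*p) = -179/(2*p))
(-102 + O*75) + s(35)/17906 = (-102 + 4845*75) - 179/2/35/17906 = (-102 + 363375) - 179/2*1/35*(1/17906) = 363273 - 179/70*1/17906 = 363273 - 179/1253420 = 455333643481/1253420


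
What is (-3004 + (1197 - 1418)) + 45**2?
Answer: -1200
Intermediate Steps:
(-3004 + (1197 - 1418)) + 45**2 = (-3004 - 221) + 2025 = -3225 + 2025 = -1200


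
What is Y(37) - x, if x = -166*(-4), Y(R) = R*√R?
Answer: -664 + 37*√37 ≈ -438.94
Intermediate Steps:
Y(R) = R^(3/2)
x = 664
Y(37) - x = 37^(3/2) - 1*664 = 37*√37 - 664 = -664 + 37*√37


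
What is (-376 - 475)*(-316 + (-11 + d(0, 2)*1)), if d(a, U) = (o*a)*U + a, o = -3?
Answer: 278277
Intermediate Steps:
d(a, U) = a - 3*U*a (d(a, U) = (-3*a)*U + a = -3*U*a + a = a - 3*U*a)
(-376 - 475)*(-316 + (-11 + d(0, 2)*1)) = (-376 - 475)*(-316 + (-11 + (0*(1 - 3*2))*1)) = -851*(-316 + (-11 + (0*(1 - 6))*1)) = -851*(-316 + (-11 + (0*(-5))*1)) = -851*(-316 + (-11 + 0*1)) = -851*(-316 + (-11 + 0)) = -851*(-316 - 11) = -851*(-327) = 278277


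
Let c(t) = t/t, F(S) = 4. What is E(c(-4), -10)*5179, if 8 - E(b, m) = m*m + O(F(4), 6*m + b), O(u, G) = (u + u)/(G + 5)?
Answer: -12843920/27 ≈ -4.7570e+5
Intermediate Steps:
O(u, G) = 2*u/(5 + G) (O(u, G) = (2*u)/(5 + G) = 2*u/(5 + G))
c(t) = 1
E(b, m) = 8 - m**2 - 8/(5 + b + 6*m) (E(b, m) = 8 - (m*m + 2*4/(5 + (6*m + b))) = 8 - (m**2 + 2*4/(5 + (b + 6*m))) = 8 - (m**2 + 2*4/(5 + b + 6*m)) = 8 - (m**2 + 8/(5 + b + 6*m)) = 8 + (-m**2 - 8/(5 + b + 6*m)) = 8 - m**2 - 8/(5 + b + 6*m))
E(c(-4), -10)*5179 = ((-8 + (8 - 1*(-10)**2)*(5 + 1 + 6*(-10)))/(5 + 1 + 6*(-10)))*5179 = ((-8 + (8 - 1*100)*(5 + 1 - 60))/(5 + 1 - 60))*5179 = ((-8 + (8 - 100)*(-54))/(-54))*5179 = -(-8 - 92*(-54))/54*5179 = -(-8 + 4968)/54*5179 = -1/54*4960*5179 = -2480/27*5179 = -12843920/27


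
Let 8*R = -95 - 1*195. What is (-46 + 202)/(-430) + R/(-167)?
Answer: -20929/143620 ≈ -0.14572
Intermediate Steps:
R = -145/4 (R = (-95 - 1*195)/8 = (-95 - 195)/8 = (⅛)*(-290) = -145/4 ≈ -36.250)
(-46 + 202)/(-430) + R/(-167) = (-46 + 202)/(-430) - 145/4/(-167) = 156*(-1/430) - 145/4*(-1/167) = -78/215 + 145/668 = -20929/143620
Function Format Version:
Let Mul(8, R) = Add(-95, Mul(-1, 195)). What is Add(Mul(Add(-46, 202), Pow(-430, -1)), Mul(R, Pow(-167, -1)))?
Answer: Rational(-20929, 143620) ≈ -0.14572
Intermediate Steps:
R = Rational(-145, 4) (R = Mul(Rational(1, 8), Add(-95, Mul(-1, 195))) = Mul(Rational(1, 8), Add(-95, -195)) = Mul(Rational(1, 8), -290) = Rational(-145, 4) ≈ -36.250)
Add(Mul(Add(-46, 202), Pow(-430, -1)), Mul(R, Pow(-167, -1))) = Add(Mul(Add(-46, 202), Pow(-430, -1)), Mul(Rational(-145, 4), Pow(-167, -1))) = Add(Mul(156, Rational(-1, 430)), Mul(Rational(-145, 4), Rational(-1, 167))) = Add(Rational(-78, 215), Rational(145, 668)) = Rational(-20929, 143620)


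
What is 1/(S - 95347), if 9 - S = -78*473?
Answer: -1/58444 ≈ -1.7110e-5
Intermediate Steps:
S = 36903 (S = 9 - (-78)*473 = 9 - 1*(-36894) = 9 + 36894 = 36903)
1/(S - 95347) = 1/(36903 - 95347) = 1/(-58444) = -1/58444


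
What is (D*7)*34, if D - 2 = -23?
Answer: -4998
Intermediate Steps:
D = -21 (D = 2 - 23 = -21)
(D*7)*34 = -21*7*34 = -147*34 = -4998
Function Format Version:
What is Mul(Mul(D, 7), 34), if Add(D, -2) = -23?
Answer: -4998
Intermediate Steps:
D = -21 (D = Add(2, -23) = -21)
Mul(Mul(D, 7), 34) = Mul(Mul(-21, 7), 34) = Mul(-147, 34) = -4998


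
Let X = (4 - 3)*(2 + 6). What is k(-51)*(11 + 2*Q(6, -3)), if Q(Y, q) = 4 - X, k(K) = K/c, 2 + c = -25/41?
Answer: 6273/107 ≈ 58.626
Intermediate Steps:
X = 8 (X = 1*8 = 8)
c = -107/41 (c = -2 - 25/41 = -107/41 ≈ -2.6098)
k(K) = -41*K/107 (k(K) = K/(-107/41) = K*(-41/107) = -41*K/107)
Q(Y, q) = -4 (Q(Y, q) = 4 - 1*8 = 4 - 8 = -4)
k(-51)*(11 + 2*Q(6, -3)) = (-41/107*(-51))*(11 + 2*(-4)) = 2091*(11 - 8)/107 = (2091/107)*3 = 6273/107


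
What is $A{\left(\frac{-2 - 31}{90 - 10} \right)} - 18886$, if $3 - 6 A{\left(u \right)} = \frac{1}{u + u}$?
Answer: $- \frac{3739289}{198} \approx -18885.0$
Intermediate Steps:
$A{\left(u \right)} = \frac{1}{2} - \frac{1}{12 u}$ ($A{\left(u \right)} = \frac{1}{2} - \frac{1}{6 \left(u + u\right)} = \frac{1}{2} - \frac{1}{6 \cdot 2 u} = \frac{1}{2} - \frac{\frac{1}{2} \frac{1}{u}}{6} = \frac{1}{2} - \frac{1}{12 u}$)
$A{\left(\frac{-2 - 31}{90 - 10} \right)} - 18886 = \frac{-1 + 6 \frac{-2 - 31}{90 - 10}}{12 \frac{-2 - 31}{90 - 10}} - 18886 = \frac{-1 + 6 \left(- \frac{33}{80}\right)}{12 \left(- \frac{33}{80}\right)} - 18886 = \frac{1}{12} \left(- \frac{80}{33}\right) \left(-1 - \frac{99}{40}\right) - 18886 = \frac{1}{12} \left(- \frac{80}{33}\right) \left(- \frac{139}{40}\right) - 18886 = \frac{139}{198} - 18886 = - \frac{3739289}{198}$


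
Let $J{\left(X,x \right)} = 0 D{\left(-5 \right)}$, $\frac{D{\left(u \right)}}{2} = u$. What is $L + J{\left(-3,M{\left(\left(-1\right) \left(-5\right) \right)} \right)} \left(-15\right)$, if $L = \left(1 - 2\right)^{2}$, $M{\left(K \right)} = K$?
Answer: $1$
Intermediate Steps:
$D{\left(u \right)} = 2 u$
$J{\left(X,x \right)} = 0$ ($J{\left(X,x \right)} = 0 \cdot 2 \left(-5\right) = 0 \left(-10\right) = 0$)
$L = 1$ ($L = \left(-1\right)^{2} = 1$)
$L + J{\left(-3,M{\left(\left(-1\right) \left(-5\right) \right)} \right)} \left(-15\right) = 1 + 0 \left(-15\right) = 1 + 0 = 1$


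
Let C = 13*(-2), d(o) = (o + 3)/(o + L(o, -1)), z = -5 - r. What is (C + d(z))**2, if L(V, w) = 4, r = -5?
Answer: 10201/16 ≈ 637.56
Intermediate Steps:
z = 0 (z = -5 - 1*(-5) = -5 + 5 = 0)
d(o) = (3 + o)/(4 + o) (d(o) = (o + 3)/(o + 4) = (3 + o)/(4 + o))
C = -26
(C + d(z))**2 = (-26 + (3 + 0)/(4 + 0))**2 = (-26 + 3/4)**2 = (-101/4)**2 = 10201/16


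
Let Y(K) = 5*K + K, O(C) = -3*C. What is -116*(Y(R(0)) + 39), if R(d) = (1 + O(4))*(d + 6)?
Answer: 41412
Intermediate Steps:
R(d) = -66 - 11*d (R(d) = (1 - 3*4)*(d + 6) = (1 - 12)*(6 + d) = -11*(6 + d) = -66 - 11*d)
Y(K) = 6*K
-116*(Y(R(0)) + 39) = -116*(6*(-66 - 11*0) + 39) = -116*(6*(-66 + 0) + 39) = -116*(6*(-66) + 39) = -116*(-396 + 39) = -116*(-357) = 41412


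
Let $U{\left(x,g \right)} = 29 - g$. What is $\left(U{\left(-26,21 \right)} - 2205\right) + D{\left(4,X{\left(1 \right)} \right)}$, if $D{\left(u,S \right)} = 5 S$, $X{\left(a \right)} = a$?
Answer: $-2192$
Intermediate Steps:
$\left(U{\left(-26,21 \right)} - 2205\right) + D{\left(4,X{\left(1 \right)} \right)} = \left(\left(29 - 21\right) - 2205\right) + 5 \cdot 1 = \left(\left(29 - 21\right) - 2205\right) + 5 = \left(8 - 2205\right) + 5 = -2197 + 5 = -2192$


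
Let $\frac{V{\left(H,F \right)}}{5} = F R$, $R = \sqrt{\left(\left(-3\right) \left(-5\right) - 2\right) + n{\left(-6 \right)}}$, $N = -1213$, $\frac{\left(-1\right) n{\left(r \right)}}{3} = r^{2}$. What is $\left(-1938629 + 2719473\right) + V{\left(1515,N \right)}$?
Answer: $780844 - 6065 i \sqrt{95} \approx 7.8084 \cdot 10^{5} - 59114.0 i$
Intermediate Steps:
$n{\left(r \right)} = - 3 r^{2}$
$R = i \sqrt{95}$ ($R = \sqrt{\left(\left(-3\right) \left(-5\right) - 2\right) - 3 \left(-6\right)^{2}} = \sqrt{\left(15 - 2\right) - 108} = \sqrt{13 - 108} = \sqrt{-95} = i \sqrt{95} \approx 9.7468 i$)
$V{\left(H,F \right)} = 5 i F \sqrt{95}$ ($V{\left(H,F \right)} = 5 F i \sqrt{95} = 5 i F \sqrt{95}$)
$\left(-1938629 + 2719473\right) + V{\left(1515,N \right)} = \left(-1938629 + 2719473\right) + 5 i \left(-1213\right) \sqrt{95} = 780844 - 6065 i \sqrt{95}$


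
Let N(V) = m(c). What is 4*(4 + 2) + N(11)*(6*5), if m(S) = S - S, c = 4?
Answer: 24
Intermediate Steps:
m(S) = 0
N(V) = 0
4*(4 + 2) + N(11)*(6*5) = 4*(4 + 2) + 0*(6*5) = 4*6 + 0*30 = 24 + 0 = 24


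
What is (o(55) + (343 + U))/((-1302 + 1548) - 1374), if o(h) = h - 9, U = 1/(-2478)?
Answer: -963941/2795184 ≈ -0.34486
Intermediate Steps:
U = -1/2478 ≈ -0.00040355
o(h) = -9 + h
(o(55) + (343 + U))/((-1302 + 1548) - 1374) = ((-9 + 55) + (343 - 1/2478))/((-1302 + 1548) - 1374) = (46 + 849953/2478)/(246 - 1374) = (963941/2478)/(-1128) = (963941/2478)*(-1/1128) = -963941/2795184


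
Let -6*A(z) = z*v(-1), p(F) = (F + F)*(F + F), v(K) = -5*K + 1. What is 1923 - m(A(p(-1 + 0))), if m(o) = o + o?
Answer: 1931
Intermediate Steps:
v(K) = 1 - 5*K
p(F) = 4*F² (p(F) = (2*F)*(2*F) = 4*F²)
A(z) = -z (A(z) = -z*(1 - 5*(-1))/6 = -z*(1 + 5)/6 = -z*6/6 = -z)
m(o) = 2*o
1923 - m(A(p(-1 + 0))) = 1923 - 2*(-4*(-1 + 0)²) = 1923 - 2*(-4*(-1)²) = 1923 - 2*(-4) = 1923 - 1*(-8) = 1923 + 8 = 1931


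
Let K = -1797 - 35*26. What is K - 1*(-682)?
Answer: -2025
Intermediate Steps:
K = -2707 (K = -1797 - 1*910 = -1797 - 910 = -2707)
K - 1*(-682) = -2707 - 1*(-682) = -2707 + 682 = -2025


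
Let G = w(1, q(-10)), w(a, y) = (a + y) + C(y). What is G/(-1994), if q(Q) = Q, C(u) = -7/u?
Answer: 83/19940 ≈ 0.0041625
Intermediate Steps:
w(a, y) = a + y - 7/y (w(a, y) = (a + y) - 7/y = a + y - 7/y)
G = -83/10 (G = 1 - 10 - 7/(-10) = 1 - 10 - 7*(-1/10) = 1 - 10 + 7/10 = -83/10 ≈ -8.3000)
G/(-1994) = -83/10/(-1994) = -83/10*(-1/1994) = 83/19940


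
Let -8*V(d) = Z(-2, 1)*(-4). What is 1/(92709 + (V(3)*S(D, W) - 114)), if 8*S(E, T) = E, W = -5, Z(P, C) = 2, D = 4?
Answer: 2/185191 ≈ 1.0800e-5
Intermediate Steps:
S(E, T) = E/8
V(d) = 1 (V(d) = -(-4)/4 = -1/8*(-8) = 1)
1/(92709 + (V(3)*S(D, W) - 114)) = 1/(92709 + (1*((1/8)*4) - 114)) = 1/(92709 + (1*(1/2) - 114)) = 1/(92709 + (1/2 - 114)) = 1/(92709 - 227/2) = 1/(185191/2) = 2/185191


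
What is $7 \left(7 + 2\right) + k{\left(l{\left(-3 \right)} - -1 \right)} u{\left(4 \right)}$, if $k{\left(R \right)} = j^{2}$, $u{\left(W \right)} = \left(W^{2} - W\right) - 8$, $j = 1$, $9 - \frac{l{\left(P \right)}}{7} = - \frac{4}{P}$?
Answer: $67$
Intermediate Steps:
$l{\left(P \right)} = 63 + \frac{28}{P}$ ($l{\left(P \right)} = 63 - 7 \left(- \frac{4}{P}\right) = 63 + \frac{28}{P}$)
$u{\left(W \right)} = -8 + W^{2} - W$
$k{\left(R \right)} = 1$ ($k{\left(R \right)} = 1^{2} = 1$)
$7 \left(7 + 2\right) + k{\left(l{\left(-3 \right)} - -1 \right)} u{\left(4 \right)} = 7 \left(7 + 2\right) + 1 \left(-8 + 4^{2} - 4\right) = 7 \cdot 9 + 1 \left(-8 + 16 - 4\right) = 63 + 1 \cdot 4 = 63 + 4 = 67$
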